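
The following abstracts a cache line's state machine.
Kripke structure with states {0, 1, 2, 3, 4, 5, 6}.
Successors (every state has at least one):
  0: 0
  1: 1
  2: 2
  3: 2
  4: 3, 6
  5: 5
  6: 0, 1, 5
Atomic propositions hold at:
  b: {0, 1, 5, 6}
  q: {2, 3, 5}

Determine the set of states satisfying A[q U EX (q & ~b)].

Sat(~b) = {2, 3, 4}
Sat(q & ~b) = {2, 3}
Sat(EX (q & ~b)) = {s : some successor in {2, 3}} = {2, 3, 4}
A[q U EX (q & ~b)]: least fixpoint, start Z0 = Sat(EX (q & ~b)) = {2, 3, 4}, add states in Sat(q) with every successor in Z. Already a fixed point.
Sat(A[q U EX (q & ~b)]) = {2, 3, 4}

{2, 3, 4}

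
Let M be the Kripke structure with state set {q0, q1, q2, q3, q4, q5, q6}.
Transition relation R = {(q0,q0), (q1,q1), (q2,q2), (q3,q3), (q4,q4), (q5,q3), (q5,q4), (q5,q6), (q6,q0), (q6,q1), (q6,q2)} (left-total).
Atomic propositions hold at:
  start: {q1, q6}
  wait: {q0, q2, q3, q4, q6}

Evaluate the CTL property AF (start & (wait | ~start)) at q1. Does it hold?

Sat(~start) = {q0, q2, q3, q4, q5}
Sat(wait | ~start) = {q0, q2, q3, q4, q5, q6}
Sat(start & (wait | ~start)) = {q6}
AF (start & (wait | ~start)): least fixpoint, start Z0 = {q6}, add states with every successor in Z. Already a fixed point.
Sat(AF (start & (wait | ~start))) = {q6}
q1 ∉ Sat(AF (start & (wait | ~start))) = {q6}, so the formula does not hold at q1.

No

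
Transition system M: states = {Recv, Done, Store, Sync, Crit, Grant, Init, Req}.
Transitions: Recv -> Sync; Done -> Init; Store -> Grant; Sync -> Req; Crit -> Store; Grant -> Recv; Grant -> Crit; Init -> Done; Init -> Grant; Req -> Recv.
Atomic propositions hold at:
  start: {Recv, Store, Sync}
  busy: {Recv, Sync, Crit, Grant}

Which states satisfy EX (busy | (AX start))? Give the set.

Sat(AX start) = {s : every successor in {Recv, Store, Sync}} = {Recv, Crit, Req}
Sat(busy | (AX start)) = {Recv, Sync, Crit, Grant, Req}
Sat(EX (busy | (AX start))) = {s : some successor in {Recv, Sync, Crit, Grant, Req}} = {Recv, Store, Sync, Grant, Init, Req}

{Recv, Store, Sync, Grant, Init, Req}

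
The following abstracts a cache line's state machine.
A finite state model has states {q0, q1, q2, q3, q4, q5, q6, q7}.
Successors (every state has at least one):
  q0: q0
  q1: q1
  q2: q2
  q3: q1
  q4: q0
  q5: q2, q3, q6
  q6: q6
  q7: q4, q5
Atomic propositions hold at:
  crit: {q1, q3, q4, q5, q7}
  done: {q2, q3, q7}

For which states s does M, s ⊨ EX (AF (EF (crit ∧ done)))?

Sat(crit ∧ done) = {q3, q7}
EF (crit ∧ done): least fixpoint, start Z0 = {q3, q7}, add states with some successor in Z. Z1 = {q3, q5, q7}; fixed.
Sat(EF (crit ∧ done)) = {q3, q5, q7}
AF (EF (crit ∧ done)): least fixpoint, start Z0 = {q3, q5, q7}, add states with every successor in Z. Already a fixed point.
Sat(AF (EF (crit ∧ done))) = {q3, q5, q7}
Sat(EX (AF (EF (crit ∧ done)))) = {s : some successor in {q3, q5, q7}} = {q5, q7}

{q5, q7}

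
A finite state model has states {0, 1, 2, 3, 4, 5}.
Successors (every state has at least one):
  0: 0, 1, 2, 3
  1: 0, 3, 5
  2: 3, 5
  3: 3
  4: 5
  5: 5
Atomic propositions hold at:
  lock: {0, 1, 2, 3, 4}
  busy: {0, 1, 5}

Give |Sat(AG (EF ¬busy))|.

1

Sat(¬busy) = {2, 3, 4}
EF ¬busy: least fixpoint, start Z0 = {2, 3, 4}, add states with some successor in Z. Z1 = {0, 1, 2, 3, 4}; fixed.
Sat(EF ¬busy) = {0, 1, 2, 3, 4}
AG (EF ¬busy): greatest fixpoint, start Z0 = {0, 1, 2, 3, 4}, keep only states in Sat with every successor in Z. Z1 = {0, 3}; Z2 = {3}; fixed.
Sat(AG (EF ¬busy)) = {3}
|Sat(AG (EF ¬busy))| = |{3}| = 1.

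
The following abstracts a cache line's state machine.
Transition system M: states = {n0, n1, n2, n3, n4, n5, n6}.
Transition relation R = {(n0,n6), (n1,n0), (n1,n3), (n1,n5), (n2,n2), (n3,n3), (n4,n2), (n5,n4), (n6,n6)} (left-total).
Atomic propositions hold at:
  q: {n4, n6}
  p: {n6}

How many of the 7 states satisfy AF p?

2

AF p: least fixpoint, start Z0 = {n6}, add states with every successor in Z. Z1 = {n0, n6}; fixed.
Sat(AF p) = {n0, n6}
|Sat(AF p)| = |{n0, n6}| = 2.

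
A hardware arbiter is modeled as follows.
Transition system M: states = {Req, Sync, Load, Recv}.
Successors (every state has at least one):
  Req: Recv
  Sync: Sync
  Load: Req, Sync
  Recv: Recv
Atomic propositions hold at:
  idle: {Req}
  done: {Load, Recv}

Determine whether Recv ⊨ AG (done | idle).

Sat(done | idle) = {Req, Load, Recv}
AG (done | idle): greatest fixpoint, start Z0 = {Req, Load, Recv}, keep only states in Sat with every successor in Z. Z1 = {Req, Recv}; fixed.
Sat(AG (done | idle)) = {Req, Recv}
Recv ∈ Sat(AG (done | idle)) = {Req, Recv}, so the formula holds at Recv.

Yes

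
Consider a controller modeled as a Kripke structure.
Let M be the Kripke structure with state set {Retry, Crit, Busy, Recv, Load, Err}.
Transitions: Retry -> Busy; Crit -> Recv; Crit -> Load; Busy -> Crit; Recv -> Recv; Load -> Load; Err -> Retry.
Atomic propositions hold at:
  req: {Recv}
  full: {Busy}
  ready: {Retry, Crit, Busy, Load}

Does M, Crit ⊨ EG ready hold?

Yes

EG ready: greatest fixpoint, start Z0 = {Retry, Crit, Busy, Load}, keep only states in Sat with some successor in Z. Already a fixed point.
Sat(EG ready) = {Retry, Crit, Busy, Load}
Crit ∈ Sat(EG ready) = {Retry, Crit, Busy, Load}, so the formula holds at Crit.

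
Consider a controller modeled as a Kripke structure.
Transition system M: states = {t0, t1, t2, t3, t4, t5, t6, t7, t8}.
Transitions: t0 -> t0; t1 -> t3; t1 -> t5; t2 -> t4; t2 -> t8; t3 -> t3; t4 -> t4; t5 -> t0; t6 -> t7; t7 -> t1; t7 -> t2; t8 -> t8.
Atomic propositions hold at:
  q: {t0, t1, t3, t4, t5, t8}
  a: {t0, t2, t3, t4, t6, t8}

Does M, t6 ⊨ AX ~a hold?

Sat(~a) = {t1, t5, t7}
Sat(AX ~a) = {s : every successor in {t1, t5, t7}} = {t6}
t6 ∈ Sat(AX ~a) = {t6}, so the formula holds at t6.

Yes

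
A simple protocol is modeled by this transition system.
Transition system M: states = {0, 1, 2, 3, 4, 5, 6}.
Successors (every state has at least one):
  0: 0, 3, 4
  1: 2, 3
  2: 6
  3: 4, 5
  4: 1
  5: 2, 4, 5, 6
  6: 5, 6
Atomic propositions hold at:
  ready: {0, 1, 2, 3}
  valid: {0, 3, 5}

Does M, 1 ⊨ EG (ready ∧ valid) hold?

Sat(ready ∧ valid) = {0, 3}
EG (ready ∧ valid): greatest fixpoint, start Z0 = {0, 3}, keep only states in Sat with some successor in Z. Z1 = {0}; fixed.
Sat(EG (ready ∧ valid)) = {0}
1 ∉ Sat(EG (ready ∧ valid)) = {0}, so the formula does not hold at 1.

No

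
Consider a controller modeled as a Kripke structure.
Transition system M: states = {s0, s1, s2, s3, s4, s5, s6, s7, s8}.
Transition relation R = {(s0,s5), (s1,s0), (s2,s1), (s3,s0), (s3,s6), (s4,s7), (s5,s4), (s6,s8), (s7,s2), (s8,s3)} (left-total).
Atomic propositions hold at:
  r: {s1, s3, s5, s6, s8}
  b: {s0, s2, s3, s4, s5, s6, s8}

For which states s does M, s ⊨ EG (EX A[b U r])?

{s3, s6, s8}

A[b U r]: least fixpoint, start Z0 = Sat(r) = {s1, s3, s5, s6, s8}, add states in Sat(b) with every successor in Z. Z1 = {s0, s1, s2, s3, s5, s6, s8}; fixed.
Sat(A[b U r]) = {s0, s1, s2, s3, s5, s6, s8}
Sat(EX A[b U r]) = {s : some successor in {s0, s1, s2, s3, s5, s6, s8}} = {s0, s1, s2, s3, s6, s7, s8}
EG (EX A[b U r]): greatest fixpoint, start Z0 = {s0, s1, s2, s3, s6, s7, s8}, keep only states in Sat with some successor in Z. Z1 = {s1, s2, s3, s6, s7, s8}; Z2 = {s2, s3, s6, s7, s8}; Z3 = {s3, s6, s7, s8}; Z4 = {s3, s6, s8}; fixed.
Sat(EG (EX A[b U r])) = {s3, s6, s8}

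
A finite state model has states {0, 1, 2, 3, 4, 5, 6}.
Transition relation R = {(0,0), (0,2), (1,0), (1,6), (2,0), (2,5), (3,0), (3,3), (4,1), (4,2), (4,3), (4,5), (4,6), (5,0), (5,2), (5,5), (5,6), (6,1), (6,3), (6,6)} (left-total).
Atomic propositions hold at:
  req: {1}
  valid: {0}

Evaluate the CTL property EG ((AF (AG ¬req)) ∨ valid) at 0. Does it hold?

Sat(¬req) = {0, 2, 3, 4, 5, 6}
AG ¬req: greatest fixpoint, start Z0 = {0, 2, 3, 4, 5, 6}, keep only states in Sat with every successor in Z. Z1 = {0, 2, 3, 5}; Z2 = {0, 2, 3}; Z3 = {0, 3}; Z4 = {3}; Z5 = ∅; fixed.
Sat(AG ¬req) = ∅
AF (AG ¬req): least fixpoint, start Z0 = ∅, add states with every successor in Z. Already a fixed point.
Sat(AF (AG ¬req)) = ∅
Sat((AF (AG ¬req)) ∨ valid) = {0}
EG ((AF (AG ¬req)) ∨ valid): greatest fixpoint, start Z0 = {0}, keep only states in Sat with some successor in Z. Already a fixed point.
Sat(EG ((AF (AG ¬req)) ∨ valid)) = {0}
0 ∈ Sat(EG ((AF (AG ¬req)) ∨ valid)) = {0}, so the formula holds at 0.

Yes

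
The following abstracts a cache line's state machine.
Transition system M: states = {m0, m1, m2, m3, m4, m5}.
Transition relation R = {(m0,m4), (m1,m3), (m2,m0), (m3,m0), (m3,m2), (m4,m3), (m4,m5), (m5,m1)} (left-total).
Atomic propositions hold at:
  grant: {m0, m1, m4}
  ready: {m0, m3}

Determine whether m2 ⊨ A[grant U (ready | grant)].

Sat(ready | grant) = {m0, m1, m3, m4}
A[grant U (ready | grant)]: least fixpoint, start Z0 = Sat((ready | grant)) = {m0, m1, m3, m4}, add states in Sat(grant) with every successor in Z. Already a fixed point.
Sat(A[grant U (ready | grant)]) = {m0, m1, m3, m4}
m2 ∉ Sat(A[grant U (ready | grant)]) = {m0, m1, m3, m4}, so the formula does not hold at m2.

No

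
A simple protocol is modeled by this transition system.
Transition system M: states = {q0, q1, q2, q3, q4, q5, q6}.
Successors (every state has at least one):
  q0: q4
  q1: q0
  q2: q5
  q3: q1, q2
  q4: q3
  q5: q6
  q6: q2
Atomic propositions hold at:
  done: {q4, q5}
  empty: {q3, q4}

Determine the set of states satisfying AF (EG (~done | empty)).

{q0, q1, q3, q4}

Sat(~done) = {q0, q1, q2, q3, q6}
Sat(~done | empty) = {q0, q1, q2, q3, q4, q6}
EG (~done | empty): greatest fixpoint, start Z0 = {q0, q1, q2, q3, q4, q6}, keep only states in Sat with some successor in Z. Z1 = {q0, q1, q3, q4, q6}; Z2 = {q0, q1, q3, q4}; fixed.
Sat(EG (~done | empty)) = {q0, q1, q3, q4}
AF (EG (~done | empty)): least fixpoint, start Z0 = {q0, q1, q3, q4}, add states with every successor in Z. Already a fixed point.
Sat(AF (EG (~done | empty))) = {q0, q1, q3, q4}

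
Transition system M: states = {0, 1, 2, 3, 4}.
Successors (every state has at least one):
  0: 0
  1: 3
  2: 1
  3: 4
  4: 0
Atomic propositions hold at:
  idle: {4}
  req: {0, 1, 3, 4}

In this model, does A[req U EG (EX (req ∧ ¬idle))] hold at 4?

Yes

Sat(¬idle) = {0, 1, 2, 3}
Sat(req ∧ ¬idle) = {0, 1, 3}
Sat(EX (req ∧ ¬idle)) = {s : some successor in {0, 1, 3}} = {0, 1, 2, 4}
EG (EX (req ∧ ¬idle)): greatest fixpoint, start Z0 = {0, 1, 2, 4}, keep only states in Sat with some successor in Z. Z1 = {0, 2, 4}; Z2 = {0, 4}; fixed.
Sat(EG (EX (req ∧ ¬idle))) = {0, 4}
A[req U EG (EX (req ∧ ¬idle))]: least fixpoint, start Z0 = Sat(EG (EX (req ∧ ¬idle))) = {0, 4}, add states in Sat(req) with every successor in Z. Z1 = {0, 3, 4}; Z2 = {0, 1, 3, 4}; fixed.
Sat(A[req U EG (EX (req ∧ ¬idle))]) = {0, 1, 3, 4}
4 ∈ Sat(A[req U EG (EX (req ∧ ¬idle))]) = {0, 1, 3, 4}, so the formula holds at 4.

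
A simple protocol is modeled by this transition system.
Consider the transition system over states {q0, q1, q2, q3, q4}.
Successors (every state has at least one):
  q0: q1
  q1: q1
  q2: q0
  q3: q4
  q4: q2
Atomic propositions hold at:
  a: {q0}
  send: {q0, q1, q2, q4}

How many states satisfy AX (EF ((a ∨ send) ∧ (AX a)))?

Sat(a ∨ send) = {q0, q1, q2, q4}
Sat(AX a) = {s : every successor in {q0}} = {q2}
Sat((a ∨ send) ∧ (AX a)) = {q2}
EF ((a ∨ send) ∧ (AX a)): least fixpoint, start Z0 = {q2}, add states with some successor in Z. Z1 = {q2, q4}; Z2 = {q2, q3, q4}; fixed.
Sat(EF ((a ∨ send) ∧ (AX a))) = {q2, q3, q4}
Sat(AX (EF ((a ∨ send) ∧ (AX a)))) = {s : every successor in {q2, q3, q4}} = {q3, q4}
|Sat(AX (EF ((a ∨ send) ∧ (AX a))))| = |{q3, q4}| = 2.

2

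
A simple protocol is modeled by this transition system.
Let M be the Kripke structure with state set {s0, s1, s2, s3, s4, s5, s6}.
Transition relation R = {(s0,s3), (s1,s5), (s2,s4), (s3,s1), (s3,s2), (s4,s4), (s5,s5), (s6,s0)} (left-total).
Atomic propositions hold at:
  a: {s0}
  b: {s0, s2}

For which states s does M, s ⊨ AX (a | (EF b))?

{s0, s6}

EF b: least fixpoint, start Z0 = {s0, s2}, add states with some successor in Z. Z1 = {s0, s2, s3, s6}; fixed.
Sat(EF b) = {s0, s2, s3, s6}
Sat(a | (EF b)) = {s0, s2, s3, s6}
Sat(AX (a | (EF b))) = {s : every successor in {s0, s2, s3, s6}} = {s0, s6}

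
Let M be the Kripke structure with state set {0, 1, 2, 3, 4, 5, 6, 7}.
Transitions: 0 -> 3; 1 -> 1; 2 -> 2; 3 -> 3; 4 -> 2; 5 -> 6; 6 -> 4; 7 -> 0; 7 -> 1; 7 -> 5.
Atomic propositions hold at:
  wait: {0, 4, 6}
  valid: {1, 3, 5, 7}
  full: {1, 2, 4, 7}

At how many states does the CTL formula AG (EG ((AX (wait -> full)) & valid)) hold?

2

Sat(wait -> full) = {1, 2, 3, 4, 5, 7}
Sat(AX (wait -> full)) = {s : every successor in {1, 2, 3, 4, 5, 7}} = {0, 1, 2, 3, 4, 6}
Sat((AX (wait -> full)) & valid) = {1, 3}
EG ((AX (wait -> full)) & valid): greatest fixpoint, start Z0 = {1, 3}, keep only states in Sat with some successor in Z. Already a fixed point.
Sat(EG ((AX (wait -> full)) & valid)) = {1, 3}
AG (EG ((AX (wait -> full)) & valid)): greatest fixpoint, start Z0 = {1, 3}, keep only states in Sat with every successor in Z. Already a fixed point.
Sat(AG (EG ((AX (wait -> full)) & valid))) = {1, 3}
|Sat(AG (EG ((AX (wait -> full)) & valid)))| = |{1, 3}| = 2.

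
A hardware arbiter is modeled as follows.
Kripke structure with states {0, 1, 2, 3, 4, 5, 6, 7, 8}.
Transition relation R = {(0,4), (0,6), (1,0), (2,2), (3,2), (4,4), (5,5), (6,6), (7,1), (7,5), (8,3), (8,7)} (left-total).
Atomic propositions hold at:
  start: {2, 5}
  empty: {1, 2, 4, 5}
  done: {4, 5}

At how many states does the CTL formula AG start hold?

AG start: greatest fixpoint, start Z0 = {2, 5}, keep only states in Sat with every successor in Z. Already a fixed point.
Sat(AG start) = {2, 5}
|Sat(AG start)| = |{2, 5}| = 2.

2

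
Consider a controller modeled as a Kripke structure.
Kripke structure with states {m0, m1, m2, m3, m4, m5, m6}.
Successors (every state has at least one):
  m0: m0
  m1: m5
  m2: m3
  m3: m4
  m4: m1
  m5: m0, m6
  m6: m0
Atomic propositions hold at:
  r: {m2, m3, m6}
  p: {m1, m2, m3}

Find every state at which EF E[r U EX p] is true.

Sat(EX p) = {s : some successor in {m1, m2, m3}} = {m2, m4}
E[r U EX p]: least fixpoint, start Z0 = Sat(EX p) = {m2, m4}, add states in Sat(r) with some successor in Z. Z1 = {m2, m3, m4}; fixed.
Sat(E[r U EX p]) = {m2, m3, m4}
EF E[r U EX p]: least fixpoint, start Z0 = {m2, m3, m4}, add states with some successor in Z. Already a fixed point.
Sat(EF E[r U EX p]) = {m2, m3, m4}

{m2, m3, m4}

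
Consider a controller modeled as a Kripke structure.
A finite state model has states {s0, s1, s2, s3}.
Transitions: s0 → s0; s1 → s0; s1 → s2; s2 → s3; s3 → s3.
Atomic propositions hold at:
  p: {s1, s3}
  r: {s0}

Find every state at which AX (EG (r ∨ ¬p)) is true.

{s0}

Sat(¬p) = {s0, s2}
Sat(r ∨ ¬p) = {s0, s2}
EG (r ∨ ¬p): greatest fixpoint, start Z0 = {s0, s2}, keep only states in Sat with some successor in Z. Z1 = {s0}; fixed.
Sat(EG (r ∨ ¬p)) = {s0}
Sat(AX (EG (r ∨ ¬p))) = {s : every successor in {s0}} = {s0}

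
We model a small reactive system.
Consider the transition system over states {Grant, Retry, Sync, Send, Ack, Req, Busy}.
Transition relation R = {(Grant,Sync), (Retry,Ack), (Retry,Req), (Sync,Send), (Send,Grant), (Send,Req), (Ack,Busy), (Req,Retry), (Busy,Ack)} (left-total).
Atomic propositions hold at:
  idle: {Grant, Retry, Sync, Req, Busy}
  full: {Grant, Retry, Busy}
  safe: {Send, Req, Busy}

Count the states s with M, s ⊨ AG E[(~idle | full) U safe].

4

Sat(~idle) = {Send, Ack}
Sat(~idle | full) = {Grant, Retry, Send, Ack, Busy}
E[(~idle | full) U safe]: least fixpoint, start Z0 = Sat(safe) = {Send, Req, Busy}, add states in Sat(~idle | full) with some successor in Z. Z1 = {Retry, Send, Ack, Req, Busy}; fixed.
Sat(E[(~idle | full) U safe]) = {Retry, Send, Ack, Req, Busy}
AG E[(~idle | full) U safe]: greatest fixpoint, start Z0 = {Retry, Send, Ack, Req, Busy}, keep only states in Sat with every successor in Z. Z1 = {Retry, Ack, Req, Busy}; fixed.
Sat(AG E[(~idle | full) U safe]) = {Retry, Ack, Req, Busy}
|Sat(AG E[(~idle | full) U safe])| = |{Retry, Ack, Req, Busy}| = 4.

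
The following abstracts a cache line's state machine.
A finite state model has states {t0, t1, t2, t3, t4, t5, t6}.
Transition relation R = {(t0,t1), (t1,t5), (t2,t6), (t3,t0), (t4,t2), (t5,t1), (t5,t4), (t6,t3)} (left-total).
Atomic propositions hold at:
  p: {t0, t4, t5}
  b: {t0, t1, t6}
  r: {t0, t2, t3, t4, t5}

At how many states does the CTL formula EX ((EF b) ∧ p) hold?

EF b: least fixpoint, start Z0 = {t0, t1, t6}, add states with some successor in Z. Z1 = {t0, t1, t2, t3, t5, t6}; Z2 = {t0, t1, t2, t3, t4, t5, t6}; fixed.
Sat(EF b) = {t0, t1, t2, t3, t4, t5, t6}
Sat((EF b) ∧ p) = {t0, t4, t5}
Sat(EX ((EF b) ∧ p)) = {s : some successor in {t0, t4, t5}} = {t1, t3, t5}
|Sat(EX ((EF b) ∧ p))| = |{t1, t3, t5}| = 3.

3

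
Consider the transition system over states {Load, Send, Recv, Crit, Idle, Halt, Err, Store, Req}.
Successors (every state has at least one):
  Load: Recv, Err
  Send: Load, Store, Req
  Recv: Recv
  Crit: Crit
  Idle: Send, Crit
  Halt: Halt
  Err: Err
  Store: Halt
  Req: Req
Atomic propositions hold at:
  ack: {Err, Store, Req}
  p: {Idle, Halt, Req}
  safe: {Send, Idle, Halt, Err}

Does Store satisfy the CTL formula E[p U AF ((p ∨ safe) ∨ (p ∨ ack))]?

Yes

Sat(p ∨ safe) = {Send, Idle, Halt, Err, Req}
Sat(p ∨ ack) = {Idle, Halt, Err, Store, Req}
Sat((p ∨ safe) ∨ (p ∨ ack)) = {Send, Idle, Halt, Err, Store, Req}
AF ((p ∨ safe) ∨ (p ∨ ack)): least fixpoint, start Z0 = {Send, Idle, Halt, Err, Store, Req}, add states with every successor in Z. Already a fixed point.
Sat(AF ((p ∨ safe) ∨ (p ∨ ack))) = {Send, Idle, Halt, Err, Store, Req}
E[p U AF ((p ∨ safe) ∨ (p ∨ ack))]: least fixpoint, start Z0 = Sat(AF ((p ∨ safe) ∨ (p ∨ ack))) = {Send, Idle, Halt, Err, Store, Req}, add states in Sat(p) with some successor in Z. Already a fixed point.
Sat(E[p U AF ((p ∨ safe) ∨ (p ∨ ack))]) = {Send, Idle, Halt, Err, Store, Req}
Store ∈ Sat(E[p U AF ((p ∨ safe) ∨ (p ∨ ack))]) = {Send, Idle, Halt, Err, Store, Req}, so the formula holds at Store.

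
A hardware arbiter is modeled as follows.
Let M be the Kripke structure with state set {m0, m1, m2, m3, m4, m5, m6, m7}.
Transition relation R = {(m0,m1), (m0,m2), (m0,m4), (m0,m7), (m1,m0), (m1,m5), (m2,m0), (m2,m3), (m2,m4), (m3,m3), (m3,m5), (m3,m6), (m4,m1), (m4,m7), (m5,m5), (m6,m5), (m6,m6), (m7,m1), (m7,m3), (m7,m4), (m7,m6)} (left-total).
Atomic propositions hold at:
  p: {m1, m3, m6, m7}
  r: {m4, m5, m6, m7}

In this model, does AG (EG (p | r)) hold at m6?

Yes

Sat(p | r) = {m1, m3, m4, m5, m6, m7}
EG (p | r): greatest fixpoint, start Z0 = {m1, m3, m4, m5, m6, m7}, keep only states in Sat with some successor in Z. Already a fixed point.
Sat(EG (p | r)) = {m1, m3, m4, m5, m6, m7}
AG (EG (p | r)): greatest fixpoint, start Z0 = {m1, m3, m4, m5, m6, m7}, keep only states in Sat with every successor in Z. Z1 = {m3, m4, m5, m6, m7}; Z2 = {m3, m5, m6}; fixed.
Sat(AG (EG (p | r))) = {m3, m5, m6}
m6 ∈ Sat(AG (EG (p | r))) = {m3, m5, m6}, so the formula holds at m6.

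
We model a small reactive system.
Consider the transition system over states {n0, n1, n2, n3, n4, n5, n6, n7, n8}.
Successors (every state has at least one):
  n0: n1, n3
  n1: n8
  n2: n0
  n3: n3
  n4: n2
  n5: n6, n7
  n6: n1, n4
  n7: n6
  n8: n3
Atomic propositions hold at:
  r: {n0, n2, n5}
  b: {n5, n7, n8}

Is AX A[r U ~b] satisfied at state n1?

No

Sat(~b) = {n0, n1, n2, n3, n4, n6}
A[r U ~b]: least fixpoint, start Z0 = Sat(~b) = {n0, n1, n2, n3, n4, n6}, add states in Sat(r) with every successor in Z. Already a fixed point.
Sat(A[r U ~b]) = {n0, n1, n2, n3, n4, n6}
Sat(AX A[r U ~b]) = {s : every successor in {n0, n1, n2, n3, n4, n6}} = {n0, n2, n3, n4, n6, n7, n8}
n1 ∉ Sat(AX A[r U ~b]) = {n0, n2, n3, n4, n6, n7, n8}, so the formula does not hold at n1.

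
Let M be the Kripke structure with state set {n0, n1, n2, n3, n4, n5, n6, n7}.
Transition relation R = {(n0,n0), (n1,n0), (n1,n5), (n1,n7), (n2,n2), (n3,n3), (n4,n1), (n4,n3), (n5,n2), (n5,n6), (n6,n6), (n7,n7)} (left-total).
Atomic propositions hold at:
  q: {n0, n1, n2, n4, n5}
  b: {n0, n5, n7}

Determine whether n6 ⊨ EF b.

No

EF b: least fixpoint, start Z0 = {n0, n5, n7}, add states with some successor in Z. Z1 = {n0, n1, n5, n7}; Z2 = {n0, n1, n4, n5, n7}; fixed.
Sat(EF b) = {n0, n1, n4, n5, n7}
n6 ∉ Sat(EF b) = {n0, n1, n4, n5, n7}, so the formula does not hold at n6.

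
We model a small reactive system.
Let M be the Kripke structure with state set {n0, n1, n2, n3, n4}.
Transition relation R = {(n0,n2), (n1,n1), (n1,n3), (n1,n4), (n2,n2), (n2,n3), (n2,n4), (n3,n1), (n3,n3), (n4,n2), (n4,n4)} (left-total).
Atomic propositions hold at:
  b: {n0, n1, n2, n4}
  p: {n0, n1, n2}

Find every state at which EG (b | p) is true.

{n0, n1, n2, n4}

Sat(b | p) = {n0, n1, n2, n4}
EG (b | p): greatest fixpoint, start Z0 = {n0, n1, n2, n4}, keep only states in Sat with some successor in Z. Already a fixed point.
Sat(EG (b | p)) = {n0, n1, n2, n4}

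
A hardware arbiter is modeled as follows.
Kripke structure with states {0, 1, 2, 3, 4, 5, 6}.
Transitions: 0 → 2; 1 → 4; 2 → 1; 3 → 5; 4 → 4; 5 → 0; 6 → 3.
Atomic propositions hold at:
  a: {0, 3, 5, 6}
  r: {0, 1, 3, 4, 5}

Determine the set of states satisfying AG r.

AG r: greatest fixpoint, start Z0 = {0, 1, 3, 4, 5}, keep only states in Sat with every successor in Z. Z1 = {1, 3, 4, 5}; Z2 = {1, 3, 4}; Z3 = {1, 4}; fixed.
Sat(AG r) = {1, 4}

{1, 4}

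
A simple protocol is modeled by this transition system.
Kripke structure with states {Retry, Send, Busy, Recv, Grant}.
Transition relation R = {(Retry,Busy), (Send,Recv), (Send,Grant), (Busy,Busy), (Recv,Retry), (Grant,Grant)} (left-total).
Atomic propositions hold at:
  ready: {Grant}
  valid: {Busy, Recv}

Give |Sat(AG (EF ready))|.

1

EF ready: least fixpoint, start Z0 = {Grant}, add states with some successor in Z. Z1 = {Send, Grant}; fixed.
Sat(EF ready) = {Send, Grant}
AG (EF ready): greatest fixpoint, start Z0 = {Send, Grant}, keep only states in Sat with every successor in Z. Z1 = {Grant}; fixed.
Sat(AG (EF ready)) = {Grant}
|Sat(AG (EF ready))| = |{Grant}| = 1.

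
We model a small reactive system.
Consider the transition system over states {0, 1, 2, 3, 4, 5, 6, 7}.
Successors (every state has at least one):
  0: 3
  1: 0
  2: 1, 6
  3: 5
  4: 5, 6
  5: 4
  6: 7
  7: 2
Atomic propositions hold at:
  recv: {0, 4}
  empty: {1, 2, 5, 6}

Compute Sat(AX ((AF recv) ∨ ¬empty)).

AF recv: least fixpoint, start Z0 = {0, 4}, add states with every successor in Z. Z1 = {0, 1, 4, 5}; Z2 = {0, 1, 3, 4, 5}; fixed.
Sat(AF recv) = {0, 1, 3, 4, 5}
Sat(¬empty) = {0, 3, 4, 7}
Sat((AF recv) ∨ ¬empty) = {0, 1, 3, 4, 5, 7}
Sat(AX ((AF recv) ∨ ¬empty)) = {s : every successor in {0, 1, 3, 4, 5, 7}} = {0, 1, 3, 5, 6}

{0, 1, 3, 5, 6}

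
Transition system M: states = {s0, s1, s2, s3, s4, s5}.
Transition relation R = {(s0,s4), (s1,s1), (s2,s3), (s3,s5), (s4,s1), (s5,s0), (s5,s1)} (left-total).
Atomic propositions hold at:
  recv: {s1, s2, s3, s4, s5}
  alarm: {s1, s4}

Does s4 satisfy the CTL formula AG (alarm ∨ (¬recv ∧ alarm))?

Sat(¬recv) = {s0}
Sat(¬recv ∧ alarm) = ∅
Sat(alarm ∨ (¬recv ∧ alarm)) = {s1, s4}
AG (alarm ∨ (¬recv ∧ alarm)): greatest fixpoint, start Z0 = {s1, s4}, keep only states in Sat with every successor in Z. Already a fixed point.
Sat(AG (alarm ∨ (¬recv ∧ alarm))) = {s1, s4}
s4 ∈ Sat(AG (alarm ∨ (¬recv ∧ alarm))) = {s1, s4}, so the formula holds at s4.

Yes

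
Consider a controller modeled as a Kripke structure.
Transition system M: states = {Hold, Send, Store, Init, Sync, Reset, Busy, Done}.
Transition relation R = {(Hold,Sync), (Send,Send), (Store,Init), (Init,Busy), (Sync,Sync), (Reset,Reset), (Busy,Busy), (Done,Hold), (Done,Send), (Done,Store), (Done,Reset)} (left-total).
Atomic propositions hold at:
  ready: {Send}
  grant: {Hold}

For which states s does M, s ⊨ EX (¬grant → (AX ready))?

Sat(¬grant) = {Send, Store, Init, Sync, Reset, Busy, Done}
Sat(AX ready) = {s : every successor in {Send}} = {Send}
Sat(¬grant → (AX ready)) = {Hold, Send}
Sat(EX (¬grant → (AX ready))) = {s : some successor in {Hold, Send}} = {Send, Done}

{Send, Done}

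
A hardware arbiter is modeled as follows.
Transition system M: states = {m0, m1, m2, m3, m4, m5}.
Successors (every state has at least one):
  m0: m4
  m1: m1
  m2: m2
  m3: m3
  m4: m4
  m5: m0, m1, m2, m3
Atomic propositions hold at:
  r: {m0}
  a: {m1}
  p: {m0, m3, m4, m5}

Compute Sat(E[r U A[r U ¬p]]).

Sat(¬p) = {m1, m2}
A[r U ¬p]: least fixpoint, start Z0 = Sat(¬p) = {m1, m2}, add states in Sat(r) with every successor in Z. Already a fixed point.
Sat(A[r U ¬p]) = {m1, m2}
E[r U A[r U ¬p]]: least fixpoint, start Z0 = Sat(A[r U ¬p]) = {m1, m2}, add states in Sat(r) with some successor in Z. Already a fixed point.
Sat(E[r U A[r U ¬p]]) = {m1, m2}

{m1, m2}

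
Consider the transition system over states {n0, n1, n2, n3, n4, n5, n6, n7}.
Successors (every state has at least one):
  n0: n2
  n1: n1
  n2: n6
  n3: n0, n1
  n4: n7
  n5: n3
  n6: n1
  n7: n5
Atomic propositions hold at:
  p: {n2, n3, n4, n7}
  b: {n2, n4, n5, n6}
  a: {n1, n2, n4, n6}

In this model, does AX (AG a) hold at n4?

AG a: greatest fixpoint, start Z0 = {n1, n2, n4, n6}, keep only states in Sat with every successor in Z. Z1 = {n1, n2, n6}; fixed.
Sat(AG a) = {n1, n2, n6}
Sat(AX (AG a)) = {s : every successor in {n1, n2, n6}} = {n0, n1, n2, n6}
n4 ∉ Sat(AX (AG a)) = {n0, n1, n2, n6}, so the formula does not hold at n4.

No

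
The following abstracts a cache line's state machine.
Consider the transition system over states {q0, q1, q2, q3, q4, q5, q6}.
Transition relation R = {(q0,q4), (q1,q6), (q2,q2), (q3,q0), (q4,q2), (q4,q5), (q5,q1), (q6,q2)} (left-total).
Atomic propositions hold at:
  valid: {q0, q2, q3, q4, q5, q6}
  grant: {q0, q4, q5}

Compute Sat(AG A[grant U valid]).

A[grant U valid]: least fixpoint, start Z0 = Sat(valid) = {q0, q2, q3, q4, q5, q6}, add states in Sat(grant) with every successor in Z. Already a fixed point.
Sat(A[grant U valid]) = {q0, q2, q3, q4, q5, q6}
AG A[grant U valid]: greatest fixpoint, start Z0 = {q0, q2, q3, q4, q5, q6}, keep only states in Sat with every successor in Z. Z1 = {q0, q2, q3, q4, q6}; Z2 = {q0, q2, q3, q6}; Z3 = {q2, q3, q6}; Z4 = {q2, q6}; fixed.
Sat(AG A[grant U valid]) = {q2, q6}

{q2, q6}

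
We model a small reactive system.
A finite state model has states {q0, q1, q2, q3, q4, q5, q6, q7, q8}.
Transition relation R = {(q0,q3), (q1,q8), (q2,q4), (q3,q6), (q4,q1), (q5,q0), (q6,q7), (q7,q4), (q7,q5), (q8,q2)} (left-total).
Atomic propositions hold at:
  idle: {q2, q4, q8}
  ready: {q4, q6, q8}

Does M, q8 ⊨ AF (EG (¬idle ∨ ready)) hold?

Sat(¬idle) = {q0, q1, q3, q5, q6, q7}
Sat(¬idle ∨ ready) = {q0, q1, q3, q4, q5, q6, q7, q8}
EG (¬idle ∨ ready): greatest fixpoint, start Z0 = {q0, q1, q3, q4, q5, q6, q7, q8}, keep only states in Sat with some successor in Z. Z1 = {q0, q1, q3, q4, q5, q6, q7}; Z2 = {q0, q3, q4, q5, q6, q7}; Z3 = {q0, q3, q5, q6, q7}; fixed.
Sat(EG (¬idle ∨ ready)) = {q0, q3, q5, q6, q7}
AF (EG (¬idle ∨ ready)): least fixpoint, start Z0 = {q0, q3, q5, q6, q7}, add states with every successor in Z. Already a fixed point.
Sat(AF (EG (¬idle ∨ ready))) = {q0, q3, q5, q6, q7}
q8 ∉ Sat(AF (EG (¬idle ∨ ready))) = {q0, q3, q5, q6, q7}, so the formula does not hold at q8.

No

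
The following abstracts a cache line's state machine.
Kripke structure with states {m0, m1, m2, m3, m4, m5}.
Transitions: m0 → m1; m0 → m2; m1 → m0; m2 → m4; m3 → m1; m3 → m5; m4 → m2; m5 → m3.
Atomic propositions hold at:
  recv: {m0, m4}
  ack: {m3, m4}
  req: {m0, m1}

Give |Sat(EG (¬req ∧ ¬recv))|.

2

Sat(¬req) = {m2, m3, m4, m5}
Sat(¬recv) = {m1, m2, m3, m5}
Sat(¬req ∧ ¬recv) = {m2, m3, m5}
EG (¬req ∧ ¬recv): greatest fixpoint, start Z0 = {m2, m3, m5}, keep only states in Sat with some successor in Z. Z1 = {m3, m5}; fixed.
Sat(EG (¬req ∧ ¬recv)) = {m3, m5}
|Sat(EG (¬req ∧ ¬recv))| = |{m3, m5}| = 2.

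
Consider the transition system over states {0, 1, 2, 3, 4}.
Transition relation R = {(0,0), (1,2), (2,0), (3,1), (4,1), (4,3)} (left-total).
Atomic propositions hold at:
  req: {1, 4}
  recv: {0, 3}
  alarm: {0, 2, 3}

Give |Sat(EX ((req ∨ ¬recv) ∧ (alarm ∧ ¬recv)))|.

Sat(¬recv) = {1, 2, 4}
Sat(req ∨ ¬recv) = {1, 2, 4}
Sat(alarm ∧ ¬recv) = {2}
Sat((req ∨ ¬recv) ∧ (alarm ∧ ¬recv)) = {2}
Sat(EX ((req ∨ ¬recv) ∧ (alarm ∧ ¬recv))) = {s : some successor in {2}} = {1}
|Sat(EX ((req ∨ ¬recv) ∧ (alarm ∧ ¬recv)))| = |{1}| = 1.

1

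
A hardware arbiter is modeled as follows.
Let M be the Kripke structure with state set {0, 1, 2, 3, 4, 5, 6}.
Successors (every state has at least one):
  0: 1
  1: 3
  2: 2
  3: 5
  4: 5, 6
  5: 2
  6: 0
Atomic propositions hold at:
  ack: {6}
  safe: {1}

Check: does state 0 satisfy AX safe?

Sat(AX safe) = {s : every successor in {1}} = {0}
0 ∈ Sat(AX safe) = {0}, so the formula holds at 0.

Yes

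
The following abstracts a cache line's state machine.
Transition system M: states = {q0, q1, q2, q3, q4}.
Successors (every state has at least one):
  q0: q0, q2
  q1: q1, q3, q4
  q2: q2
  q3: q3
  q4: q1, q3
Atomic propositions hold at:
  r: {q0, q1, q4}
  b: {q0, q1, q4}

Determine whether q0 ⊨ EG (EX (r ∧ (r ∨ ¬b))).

Sat(¬b) = {q2, q3}
Sat(r ∨ ¬b) = {q0, q1, q2, q3, q4}
Sat(r ∧ (r ∨ ¬b)) = {q0, q1, q4}
Sat(EX (r ∧ (r ∨ ¬b))) = {s : some successor in {q0, q1, q4}} = {q0, q1, q4}
EG (EX (r ∧ (r ∨ ¬b))): greatest fixpoint, start Z0 = {q0, q1, q4}, keep only states in Sat with some successor in Z. Already a fixed point.
Sat(EG (EX (r ∧ (r ∨ ¬b)))) = {q0, q1, q4}
q0 ∈ Sat(EG (EX (r ∧ (r ∨ ¬b)))) = {q0, q1, q4}, so the formula holds at q0.

Yes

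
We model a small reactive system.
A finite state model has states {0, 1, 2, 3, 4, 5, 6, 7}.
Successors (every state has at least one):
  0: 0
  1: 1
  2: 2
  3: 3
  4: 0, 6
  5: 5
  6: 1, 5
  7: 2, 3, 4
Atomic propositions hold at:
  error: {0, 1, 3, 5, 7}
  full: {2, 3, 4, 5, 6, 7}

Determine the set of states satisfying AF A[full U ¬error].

{2, 4, 6}

Sat(¬error) = {2, 4, 6}
A[full U ¬error]: least fixpoint, start Z0 = Sat(¬error) = {2, 4, 6}, add states in Sat(full) with every successor in Z. Already a fixed point.
Sat(A[full U ¬error]) = {2, 4, 6}
AF A[full U ¬error]: least fixpoint, start Z0 = {2, 4, 6}, add states with every successor in Z. Already a fixed point.
Sat(AF A[full U ¬error]) = {2, 4, 6}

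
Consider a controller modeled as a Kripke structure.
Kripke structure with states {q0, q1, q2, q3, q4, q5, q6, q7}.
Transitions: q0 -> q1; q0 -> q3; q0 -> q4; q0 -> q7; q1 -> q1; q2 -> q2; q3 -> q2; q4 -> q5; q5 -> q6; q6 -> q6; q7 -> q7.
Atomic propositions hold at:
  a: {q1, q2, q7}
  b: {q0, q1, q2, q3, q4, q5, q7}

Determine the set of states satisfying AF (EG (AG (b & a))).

{q1, q2, q3, q7}

Sat(b & a) = {q1, q2, q7}
AG (b & a): greatest fixpoint, start Z0 = {q1, q2, q7}, keep only states in Sat with every successor in Z. Already a fixed point.
Sat(AG (b & a)) = {q1, q2, q7}
EG (AG (b & a)): greatest fixpoint, start Z0 = {q1, q2, q7}, keep only states in Sat with some successor in Z. Already a fixed point.
Sat(EG (AG (b & a))) = {q1, q2, q7}
AF (EG (AG (b & a))): least fixpoint, start Z0 = {q1, q2, q7}, add states with every successor in Z. Z1 = {q1, q2, q3, q7}; fixed.
Sat(AF (EG (AG (b & a)))) = {q1, q2, q3, q7}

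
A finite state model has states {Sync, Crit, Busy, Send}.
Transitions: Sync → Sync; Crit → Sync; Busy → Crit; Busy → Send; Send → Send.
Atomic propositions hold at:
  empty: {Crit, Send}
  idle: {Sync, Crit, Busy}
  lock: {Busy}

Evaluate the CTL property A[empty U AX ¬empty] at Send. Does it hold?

Sat(¬empty) = {Sync, Busy}
Sat(AX ¬empty) = {s : every successor in {Sync, Busy}} = {Sync, Crit}
A[empty U AX ¬empty]: least fixpoint, start Z0 = Sat(AX ¬empty) = {Sync, Crit}, add states in Sat(empty) with every successor in Z. Already a fixed point.
Sat(A[empty U AX ¬empty]) = {Sync, Crit}
Send ∉ Sat(A[empty U AX ¬empty]) = {Sync, Crit}, so the formula does not hold at Send.

No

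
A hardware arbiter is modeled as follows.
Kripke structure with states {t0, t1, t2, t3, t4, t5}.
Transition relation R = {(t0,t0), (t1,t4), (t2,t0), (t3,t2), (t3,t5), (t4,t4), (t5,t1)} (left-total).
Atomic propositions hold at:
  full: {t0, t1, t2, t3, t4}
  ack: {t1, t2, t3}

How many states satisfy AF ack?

4

AF ack: least fixpoint, start Z0 = {t1, t2, t3}, add states with every successor in Z. Z1 = {t1, t2, t3, t5}; fixed.
Sat(AF ack) = {t1, t2, t3, t5}
|Sat(AF ack)| = |{t1, t2, t3, t5}| = 4.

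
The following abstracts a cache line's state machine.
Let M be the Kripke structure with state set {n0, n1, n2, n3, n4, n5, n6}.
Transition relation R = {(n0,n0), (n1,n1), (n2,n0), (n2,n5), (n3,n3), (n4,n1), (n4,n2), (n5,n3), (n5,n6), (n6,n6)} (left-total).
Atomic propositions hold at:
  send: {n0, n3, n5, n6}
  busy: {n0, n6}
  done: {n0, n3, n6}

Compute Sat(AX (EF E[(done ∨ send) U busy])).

Sat(done ∨ send) = {n0, n3, n5, n6}
E[(done ∨ send) U busy]: least fixpoint, start Z0 = Sat(busy) = {n0, n6}, add states in Sat(done ∨ send) with some successor in Z. Z1 = {n0, n5, n6}; fixed.
Sat(E[(done ∨ send) U busy]) = {n0, n5, n6}
EF E[(done ∨ send) U busy]: least fixpoint, start Z0 = {n0, n5, n6}, add states with some successor in Z. Z1 = {n0, n2, n5, n6}; Z2 = {n0, n2, n4, n5, n6}; fixed.
Sat(EF E[(done ∨ send) U busy]) = {n0, n2, n4, n5, n6}
Sat(AX (EF E[(done ∨ send) U busy])) = {s : every successor in {n0, n2, n4, n5, n6}} = {n0, n2, n6}

{n0, n2, n6}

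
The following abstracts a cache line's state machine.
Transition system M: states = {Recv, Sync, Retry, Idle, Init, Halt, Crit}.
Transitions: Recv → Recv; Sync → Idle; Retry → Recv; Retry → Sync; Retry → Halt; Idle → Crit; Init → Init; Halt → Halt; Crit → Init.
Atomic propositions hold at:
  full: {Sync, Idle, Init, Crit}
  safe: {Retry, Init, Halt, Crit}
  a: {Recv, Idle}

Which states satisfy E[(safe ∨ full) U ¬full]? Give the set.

{Recv, Retry, Halt}

Sat(safe ∨ full) = {Sync, Retry, Idle, Init, Halt, Crit}
Sat(¬full) = {Recv, Retry, Halt}
E[(safe ∨ full) U ¬full]: least fixpoint, start Z0 = Sat(¬full) = {Recv, Retry, Halt}, add states in Sat(safe ∨ full) with some successor in Z. Already a fixed point.
Sat(E[(safe ∨ full) U ¬full]) = {Recv, Retry, Halt}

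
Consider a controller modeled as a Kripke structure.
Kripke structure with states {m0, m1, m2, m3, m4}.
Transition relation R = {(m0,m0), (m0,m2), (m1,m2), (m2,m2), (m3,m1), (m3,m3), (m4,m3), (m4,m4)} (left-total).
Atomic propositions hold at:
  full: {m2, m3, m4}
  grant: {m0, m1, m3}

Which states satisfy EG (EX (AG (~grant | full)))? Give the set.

Sat(~grant) = {m2, m4}
Sat(~grant | full) = {m2, m3, m4}
AG (~grant | full): greatest fixpoint, start Z0 = {m2, m3, m4}, keep only states in Sat with every successor in Z. Z1 = {m2, m4}; Z2 = {m2}; fixed.
Sat(AG (~grant | full)) = {m2}
Sat(EX (AG (~grant | full))) = {s : some successor in {m2}} = {m0, m1, m2}
EG (EX (AG (~grant | full))): greatest fixpoint, start Z0 = {m0, m1, m2}, keep only states in Sat with some successor in Z. Already a fixed point.
Sat(EG (EX (AG (~grant | full)))) = {m0, m1, m2}

{m0, m1, m2}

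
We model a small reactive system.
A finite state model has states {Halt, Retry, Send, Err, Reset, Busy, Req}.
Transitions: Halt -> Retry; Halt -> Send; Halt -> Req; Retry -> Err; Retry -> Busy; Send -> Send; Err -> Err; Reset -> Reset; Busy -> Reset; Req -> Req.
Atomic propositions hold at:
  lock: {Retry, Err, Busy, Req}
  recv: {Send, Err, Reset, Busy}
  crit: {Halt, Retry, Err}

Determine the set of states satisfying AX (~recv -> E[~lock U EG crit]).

{Retry, Send, Err, Reset, Busy}

Sat(~recv) = {Halt, Retry, Req}
Sat(~lock) = {Halt, Send, Reset}
EG crit: greatest fixpoint, start Z0 = {Halt, Retry, Err}, keep only states in Sat with some successor in Z. Already a fixed point.
Sat(EG crit) = {Halt, Retry, Err}
E[~lock U EG crit]: least fixpoint, start Z0 = Sat(EG crit) = {Halt, Retry, Err}, add states in Sat(~lock) with some successor in Z. Already a fixed point.
Sat(E[~lock U EG crit]) = {Halt, Retry, Err}
Sat(~recv -> E[~lock U EG crit]) = {Halt, Retry, Send, Err, Reset, Busy}
Sat(AX (~recv -> E[~lock U EG crit])) = {s : every successor in {Halt, Retry, Send, Err, Reset, Busy}} = {Retry, Send, Err, Reset, Busy}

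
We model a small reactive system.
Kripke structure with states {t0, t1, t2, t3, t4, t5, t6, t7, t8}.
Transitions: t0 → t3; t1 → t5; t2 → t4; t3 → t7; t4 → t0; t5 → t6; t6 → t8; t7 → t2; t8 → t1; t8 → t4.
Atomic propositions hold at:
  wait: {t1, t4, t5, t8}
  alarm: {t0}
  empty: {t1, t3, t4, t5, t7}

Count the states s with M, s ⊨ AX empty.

Sat(AX empty) = {s : every successor in {t1, t3, t4, t5, t7}} = {t0, t1, t2, t3, t8}
|Sat(AX empty)| = |{t0, t1, t2, t3, t8}| = 5.

5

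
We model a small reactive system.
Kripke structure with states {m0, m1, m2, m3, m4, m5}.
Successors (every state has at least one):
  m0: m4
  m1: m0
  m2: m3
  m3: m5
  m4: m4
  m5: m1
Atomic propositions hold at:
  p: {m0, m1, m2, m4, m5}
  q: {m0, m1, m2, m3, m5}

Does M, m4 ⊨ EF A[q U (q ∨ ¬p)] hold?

Sat(¬p) = {m3}
Sat(q ∨ ¬p) = {m0, m1, m2, m3, m5}
A[q U (q ∨ ¬p)]: least fixpoint, start Z0 = Sat((q ∨ ¬p)) = {m0, m1, m2, m3, m5}, add states in Sat(q) with every successor in Z. Already a fixed point.
Sat(A[q U (q ∨ ¬p)]) = {m0, m1, m2, m3, m5}
EF A[q U (q ∨ ¬p)]: least fixpoint, start Z0 = {m0, m1, m2, m3, m5}, add states with some successor in Z. Already a fixed point.
Sat(EF A[q U (q ∨ ¬p)]) = {m0, m1, m2, m3, m5}
m4 ∉ Sat(EF A[q U (q ∨ ¬p)]) = {m0, m1, m2, m3, m5}, so the formula does not hold at m4.

No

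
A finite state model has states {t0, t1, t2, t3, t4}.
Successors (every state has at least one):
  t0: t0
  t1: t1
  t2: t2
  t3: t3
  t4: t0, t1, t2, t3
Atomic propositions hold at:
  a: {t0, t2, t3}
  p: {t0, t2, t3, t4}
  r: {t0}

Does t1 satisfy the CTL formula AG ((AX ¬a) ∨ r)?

Sat(¬a) = {t1, t4}
Sat(AX ¬a) = {s : every successor in {t1, t4}} = {t1}
Sat((AX ¬a) ∨ r) = {t0, t1}
AG ((AX ¬a) ∨ r): greatest fixpoint, start Z0 = {t0, t1}, keep only states in Sat with every successor in Z. Already a fixed point.
Sat(AG ((AX ¬a) ∨ r)) = {t0, t1}
t1 ∈ Sat(AG ((AX ¬a) ∨ r)) = {t0, t1}, so the formula holds at t1.

Yes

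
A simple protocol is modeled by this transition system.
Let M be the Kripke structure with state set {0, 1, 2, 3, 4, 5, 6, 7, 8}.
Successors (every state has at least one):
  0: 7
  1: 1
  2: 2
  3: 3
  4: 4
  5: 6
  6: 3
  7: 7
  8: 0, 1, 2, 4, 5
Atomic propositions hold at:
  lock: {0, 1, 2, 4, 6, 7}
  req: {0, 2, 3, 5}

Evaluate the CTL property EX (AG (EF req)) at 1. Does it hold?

EF req: least fixpoint, start Z0 = {0, 2, 3, 5}, add states with some successor in Z. Z1 = {0, 2, 3, 5, 6, 8}; fixed.
Sat(EF req) = {0, 2, 3, 5, 6, 8}
AG (EF req): greatest fixpoint, start Z0 = {0, 2, 3, 5, 6, 8}, keep only states in Sat with every successor in Z. Z1 = {2, 3, 5, 6}; fixed.
Sat(AG (EF req)) = {2, 3, 5, 6}
Sat(EX (AG (EF req))) = {s : some successor in {2, 3, 5, 6}} = {2, 3, 5, 6, 8}
1 ∉ Sat(EX (AG (EF req))) = {2, 3, 5, 6, 8}, so the formula does not hold at 1.

No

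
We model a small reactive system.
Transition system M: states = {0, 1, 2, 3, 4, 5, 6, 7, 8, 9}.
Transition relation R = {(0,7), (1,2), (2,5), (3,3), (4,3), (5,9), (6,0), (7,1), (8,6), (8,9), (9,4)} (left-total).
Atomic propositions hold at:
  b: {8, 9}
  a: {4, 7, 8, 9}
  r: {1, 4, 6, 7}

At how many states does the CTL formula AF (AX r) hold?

8

Sat(AX r) = {s : every successor in {1, 4, 6, 7}} = {0, 7, 9}
AF (AX r): least fixpoint, start Z0 = {0, 7, 9}, add states with every successor in Z. Z1 = {0, 5, 6, 7, 9}; Z2 = {0, 2, 5, 6, 7, 8, 9}; Z3 = {0, 1, 2, 5, 6, 7, 8, 9}; fixed.
Sat(AF (AX r)) = {0, 1, 2, 5, 6, 7, 8, 9}
|Sat(AF (AX r))| = |{0, 1, 2, 5, 6, 7, 8, 9}| = 8.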